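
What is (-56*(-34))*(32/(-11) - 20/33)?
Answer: -220864/33 ≈ -6692.9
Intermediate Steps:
(-56*(-34))*(32/(-11) - 20/33) = 1904*(32*(-1/11) - 20*1/33) = 1904*(-32/11 - 20/33) = 1904*(-116/33) = -220864/33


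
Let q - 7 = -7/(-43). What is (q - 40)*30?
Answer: -42360/43 ≈ -985.12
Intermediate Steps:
q = 308/43 (q = 7 - 7/(-43) = 7 - 7*(-1/43) = 7 + 7/43 = 308/43 ≈ 7.1628)
(q - 40)*30 = (308/43 - 40)*30 = -1412/43*30 = -42360/43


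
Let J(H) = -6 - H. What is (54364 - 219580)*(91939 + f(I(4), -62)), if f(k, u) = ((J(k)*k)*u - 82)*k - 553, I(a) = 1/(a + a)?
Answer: -120781729893/8 ≈ -1.5098e+10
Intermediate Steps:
I(a) = 1/(2*a)
f(k, u) = -553 + k*(-82 + k*u*(-6 - k)) (f(k, u) = (((-6 - k)*k)*u - 82)*k - 553 = ((k*(-6 - k))*u - 82)*k - 553 = (k*u*(-6 - k) - 82)*k - 553 = (-82 + k*u*(-6 - k))*k - 553 = k*(-82 + k*u*(-6 - k)) - 553 = -553 + k*(-82 + k*u*(-6 - k)))
(54364 - 219580)*(91939 + f(I(4), -62)) = (54364 - 219580)*(91939 + (-553 - 41/4 - 1*(-62)*((1/2)/4)**2*(6 + (1/2)/4))) = -165216*(91939 + (-553 - 41/4 - 1*(-62)*((1/2)*(1/4))**2*(6 + (1/2)*(1/4)))) = -165216*(91939 + (-553 - 82*1/8 - 1*(-62)*(1/8)**2*(6 + 1/8))) = -165216*(91939 + (-553 - 41/4 - 1*(-62)*1/64*49/8)) = -165216*(91939 + (-553 - 41/4 + 1519/256)) = -165216*(91939 - 142673/256) = -165216*23393711/256 = -120781729893/8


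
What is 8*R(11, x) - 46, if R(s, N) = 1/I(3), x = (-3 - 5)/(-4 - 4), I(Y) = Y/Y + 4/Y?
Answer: -298/7 ≈ -42.571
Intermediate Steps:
I(Y) = 1 + 4/Y
x = 1 (x = -8/(-8) = -8*(-⅛) = 1)
R(s, N) = 3/7 (R(s, N) = 1/((4 + 3)/3) = 1/((⅓)*7) = 1/(7/3) = 3/7)
8*R(11, x) - 46 = 8*(3/7) - 46 = 24/7 - 46 = -298/7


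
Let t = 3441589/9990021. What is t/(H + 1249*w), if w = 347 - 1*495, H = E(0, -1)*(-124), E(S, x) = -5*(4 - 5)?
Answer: -3441589/1852869174912 ≈ -1.8574e-6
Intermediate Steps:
E(S, x) = 5 (E(S, x) = -5*(-1) = 5)
H = -620 (H = 5*(-124) = -620)
t = 3441589/9990021 (t = 3441589*(1/9990021) = 3441589/9990021 ≈ 0.34450)
w = -148 (w = 347 - 495 = -148)
t/(H + 1249*w) = 3441589/(9990021*(-620 + 1249*(-148))) = 3441589/(9990021*(-620 - 184852)) = (3441589/9990021)/(-185472) = (3441589/9990021)*(-1/185472) = -3441589/1852869174912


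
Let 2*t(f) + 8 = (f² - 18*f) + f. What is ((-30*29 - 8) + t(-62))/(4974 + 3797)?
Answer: 1567/8771 ≈ 0.17866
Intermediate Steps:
t(f) = -4 + f²/2 - 17*f/2 (t(f) = -4 + ((f² - 18*f) + f)/2 = -4 + (f² - 17*f)/2 = -4 + (f²/2 - 17*f/2) = -4 + f²/2 - 17*f/2)
((-30*29 - 8) + t(-62))/(4974 + 3797) = ((-30*29 - 8) + (-4 + (½)*(-62)² - 17/2*(-62)))/(4974 + 3797) = ((-870 - 8) + (-4 + (½)*3844 + 527))/8771 = (-878 + (-4 + 1922 + 527))*(1/8771) = (-878 + 2445)*(1/8771) = 1567*(1/8771) = 1567/8771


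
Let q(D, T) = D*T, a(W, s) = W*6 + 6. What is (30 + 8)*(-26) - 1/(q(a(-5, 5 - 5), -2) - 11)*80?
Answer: -36636/37 ≈ -990.16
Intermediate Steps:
a(W, s) = 6 + 6*W (a(W, s) = 6*W + 6 = 6 + 6*W)
(30 + 8)*(-26) - 1/(q(a(-5, 5 - 5), -2) - 11)*80 = (30 + 8)*(-26) - 1/((6 + 6*(-5))*(-2) - 11)*80 = 38*(-26) - 1/((6 - 30)*(-2) - 11)*80 = -988 - 1/(-24*(-2) - 11)*80 = -988 - 1/(48 - 11)*80 = -988 - 1/37*80 = -988 - 80/37 = -36636/37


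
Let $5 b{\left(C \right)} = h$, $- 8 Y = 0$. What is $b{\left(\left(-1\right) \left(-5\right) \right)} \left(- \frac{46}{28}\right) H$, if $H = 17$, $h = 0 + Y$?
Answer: $0$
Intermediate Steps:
$Y = 0$ ($Y = \left(- \frac{1}{8}\right) 0 = 0$)
$h = 0$ ($h = 0 + 0 = 0$)
$b{\left(C \right)} = 0$ ($b{\left(C \right)} = \frac{1}{5} \cdot 0 = 0$)
$b{\left(\left(-1\right) \left(-5\right) \right)} \left(- \frac{46}{28}\right) H = 0 \left(- \frac{46}{28}\right) 17 = 0 \left(\left(-46\right) \frac{1}{28}\right) 17 = 0 \left(- \frac{23}{14}\right) 17 = 0 \cdot 17 = 0$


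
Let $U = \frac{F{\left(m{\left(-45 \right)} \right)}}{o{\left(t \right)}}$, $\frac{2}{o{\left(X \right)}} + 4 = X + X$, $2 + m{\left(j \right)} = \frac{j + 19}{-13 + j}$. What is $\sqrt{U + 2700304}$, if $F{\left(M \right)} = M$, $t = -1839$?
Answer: $\frac{\sqrt{2273358169}}{29} \approx 1644.1$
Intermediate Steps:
$m{\left(j \right)} = -2 + \frac{19 + j}{-13 + j}$ ($m{\left(j \right)} = -2 + \frac{j + 19}{-13 + j} = -2 + \frac{19 + j}{-13 + j}$)
$o{\left(X \right)} = \frac{2}{-4 + 2 X}$ ($o{\left(X \right)} = \frac{2}{-4 + \left(X + X\right)} = \frac{2}{-4 + 2 X}$)
$U = \frac{82845}{29}$ ($U = \frac{\frac{1}{-13 - 45} \left(45 - -45\right)}{\frac{1}{-2 - 1839}} = \frac{\frac{1}{-58} \left(45 + 45\right)}{\frac{1}{-1841}} = \frac{\left(- \frac{1}{58}\right) 90}{- \frac{1}{1841}} = \left(- \frac{45}{29}\right) \left(-1841\right) = \frac{82845}{29} \approx 2856.7$)
$\sqrt{U + 2700304} = \sqrt{\frac{82845}{29} + 2700304} = \sqrt{\frac{78391661}{29}} = \frac{\sqrt{2273358169}}{29}$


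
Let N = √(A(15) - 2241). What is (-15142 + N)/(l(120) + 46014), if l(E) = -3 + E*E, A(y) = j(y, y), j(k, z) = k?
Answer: -15142/60411 + I*√2226/60411 ≈ -0.25065 + 0.00078099*I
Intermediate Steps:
A(y) = y
N = I*√2226 (N = √(15 - 2241) = √(-2226) = I*√2226 ≈ 47.18*I)
l(E) = -3 + E²
(-15142 + N)/(l(120) + 46014) = (-15142 + I*√2226)/((-3 + 120²) + 46014) = (-15142 + I*√2226)/((-3 + 14400) + 46014) = (-15142 + I*√2226)/(14397 + 46014) = (-15142 + I*√2226)/60411 = (-15142 + I*√2226)*(1/60411) = -15142/60411 + I*√2226/60411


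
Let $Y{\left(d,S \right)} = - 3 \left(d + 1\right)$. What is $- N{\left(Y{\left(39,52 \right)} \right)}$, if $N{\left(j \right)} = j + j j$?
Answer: $-14280$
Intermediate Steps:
$Y{\left(d,S \right)} = -3 - 3 d$ ($Y{\left(d,S \right)} = - 3 \left(1 + d\right) = -3 - 3 d$)
$N{\left(j \right)} = j + j^{2}$
$- N{\left(Y{\left(39,52 \right)} \right)} = - \left(-3 - 117\right) \left(1 - 120\right) = - \left(-120\right) \left(1 - 120\right) = - \left(-120\right) \left(-119\right) = \left(-1\right) 14280 = -14280$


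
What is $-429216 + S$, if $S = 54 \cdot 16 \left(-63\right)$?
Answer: $-483648$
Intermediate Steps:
$S = -54432$ ($S = 864 \left(-63\right) = -54432$)
$-429216 + S = -429216 - 54432 = -483648$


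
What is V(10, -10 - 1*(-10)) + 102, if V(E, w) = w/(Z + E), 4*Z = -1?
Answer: 102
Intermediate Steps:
Z = -1/4 (Z = (1/4)*(-1) = -1/4 ≈ -0.25000)
V(E, w) = w/(-1/4 + E)
V(10, -10 - 1*(-10)) + 102 = 4*(-10 - 1*(-10))/(-1 + 4*10) + 102 = 4*(-10 + 10)/(-1 + 40) + 102 = 4*0/39 + 102 = 4*0*(1/39) + 102 = 0 + 102 = 102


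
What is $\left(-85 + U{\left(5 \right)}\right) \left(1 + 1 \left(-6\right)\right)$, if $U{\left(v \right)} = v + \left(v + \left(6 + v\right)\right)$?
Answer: $320$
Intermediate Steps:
$U{\left(v \right)} = 6 + 3 v$ ($U{\left(v \right)} = v + \left(6 + 2 v\right) = 6 + 3 v$)
$\left(-85 + U{\left(5 \right)}\right) \left(1 + 1 \left(-6\right)\right) = \left(-85 + \left(6 + 3 \cdot 5\right)\right) \left(1 + 1 \left(-6\right)\right) = \left(-85 + \left(6 + 15\right)\right) \left(1 - 6\right) = \left(-85 + 21\right) \left(-5\right) = \left(-64\right) \left(-5\right) = 320$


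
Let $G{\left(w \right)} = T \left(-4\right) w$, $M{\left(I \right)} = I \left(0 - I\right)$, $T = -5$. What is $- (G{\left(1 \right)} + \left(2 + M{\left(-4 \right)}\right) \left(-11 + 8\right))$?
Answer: $-62$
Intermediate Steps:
$M{\left(I \right)} = - I^{2}$ ($M{\left(I \right)} = I \left(- I\right) = - I^{2}$)
$G{\left(w \right)} = 20 w$ ($G{\left(w \right)} = \left(-5\right) \left(-4\right) w = 20 w$)
$- (G{\left(1 \right)} + \left(2 + M{\left(-4 \right)}\right) \left(-11 + 8\right)) = - (20 \cdot 1 + \left(2 - \left(-4\right)^{2}\right) \left(-11 + 8\right)) = - (20 + \left(2 - 16\right) \left(-3\right)) = - (20 - -42) = - (20 + 42) = \left(-1\right) 62 = -62$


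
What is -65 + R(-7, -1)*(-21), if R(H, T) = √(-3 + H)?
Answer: -65 - 21*I*√10 ≈ -65.0 - 66.408*I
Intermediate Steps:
-65 + R(-7, -1)*(-21) = -65 + √(-3 - 7)*(-21) = -65 + √(-10)*(-21) = -65 + (I*√10)*(-21) = -65 - 21*I*√10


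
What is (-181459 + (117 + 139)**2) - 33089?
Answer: -149012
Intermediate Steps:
(-181459 + (117 + 139)**2) - 33089 = (-181459 + 256**2) - 33089 = (-181459 + 65536) - 33089 = -115923 - 33089 = -149012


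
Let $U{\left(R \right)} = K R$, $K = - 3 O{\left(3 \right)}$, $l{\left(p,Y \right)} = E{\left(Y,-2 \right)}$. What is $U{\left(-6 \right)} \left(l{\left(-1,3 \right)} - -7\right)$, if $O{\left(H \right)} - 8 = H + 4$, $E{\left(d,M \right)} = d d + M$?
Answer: $3780$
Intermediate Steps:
$E{\left(d,M \right)} = M + d^{2}$ ($E{\left(d,M \right)} = d^{2} + M = M + d^{2}$)
$l{\left(p,Y \right)} = -2 + Y^{2}$
$O{\left(H \right)} = 12 + H$ ($O{\left(H \right)} = 8 + \left(H + 4\right) = 8 + \left(4 + H\right) = 12 + H$)
$K = -45$ ($K = - 3 \left(12 + 3\right) = \left(-3\right) 15 = -45$)
$U{\left(R \right)} = - 45 R$
$U{\left(-6 \right)} \left(l{\left(-1,3 \right)} - -7\right) = \left(-45\right) \left(-6\right) \left(\left(-2 + 3^{2}\right) - -7\right) = 270 \left(\left(-2 + 9\right) + 7\right) = 270 \left(7 + 7\right) = 270 \cdot 14 = 3780$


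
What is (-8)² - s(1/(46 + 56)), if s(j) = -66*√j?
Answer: 64 + 11*√102/17 ≈ 70.535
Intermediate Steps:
(-8)² - s(1/(46 + 56)) = (-8)² - (-66)*√(1/(46 + 56)) = 64 - (-66)*√(1/102) = 64 - (-66)*√102/102 = 64 - (-11)*√102/17 = 64 + 11*√102/17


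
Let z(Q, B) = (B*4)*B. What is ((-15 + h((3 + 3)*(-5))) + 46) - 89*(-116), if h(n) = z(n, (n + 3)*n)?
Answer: 2634755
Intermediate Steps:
z(Q, B) = 4*B² (z(Q, B) = (4*B)*B = 4*B²)
h(n) = 4*n²*(3 + n)² (h(n) = 4*((n + 3)*n)² = 4*((3 + n)*n)² = 4*(n*(3 + n))² = 4*(n²*(3 + n)²) = 4*n²*(3 + n)²)
((-15 + h((3 + 3)*(-5))) + 46) - 89*(-116) = ((-15 + 4*((3 + 3)*(-5))²*(3 + (3 + 3)*(-5))²) + 46) - 89*(-116) = ((-15 + 4*(6*(-5))²*(3 + 6*(-5))²) + 46) + 10324 = ((-15 + 4*(-30)²*(3 - 30)²) + 46) + 10324 = ((-15 + 4*900*(-27)²) + 46) + 10324 = ((-15 + 4*900*729) + 46) + 10324 = ((-15 + 2624400) + 46) + 10324 = (2624385 + 46) + 10324 = 2624431 + 10324 = 2634755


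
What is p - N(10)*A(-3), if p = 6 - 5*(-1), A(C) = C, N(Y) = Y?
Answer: 41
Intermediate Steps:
p = 11 (p = 6 + 5 = 11)
p - N(10)*A(-3) = 11 - 10*(-3) = 11 - 1*(-30) = 11 + 30 = 41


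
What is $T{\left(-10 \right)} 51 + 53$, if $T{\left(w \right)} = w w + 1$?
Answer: $5204$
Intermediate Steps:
$T{\left(w \right)} = 1 + w^{2}$ ($T{\left(w \right)} = w^{2} + 1 = 1 + w^{2}$)
$T{\left(-10 \right)} 51 + 53 = \left(1 + \left(-10\right)^{2}\right) 51 + 53 = \left(1 + 100\right) 51 + 53 = 101 \cdot 51 + 53 = 5151 + 53 = 5204$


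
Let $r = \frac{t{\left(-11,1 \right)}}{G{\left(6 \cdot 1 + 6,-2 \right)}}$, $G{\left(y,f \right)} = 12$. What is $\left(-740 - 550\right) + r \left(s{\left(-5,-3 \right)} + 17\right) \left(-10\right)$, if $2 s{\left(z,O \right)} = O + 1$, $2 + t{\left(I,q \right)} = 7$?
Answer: $- \frac{4070}{3} \approx -1356.7$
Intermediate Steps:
$t{\left(I,q \right)} = 5$ ($t{\left(I,q \right)} = -2 + 7 = 5$)
$s{\left(z,O \right)} = \frac{1}{2} + \frac{O}{2}$ ($s{\left(z,O \right)} = \frac{O + 1}{2} = \frac{1 + O}{2} = \frac{1}{2} + \frac{O}{2}$)
$r = \frac{5}{12} \approx 0.41667$
$\left(-740 - 550\right) + r \left(s{\left(-5,-3 \right)} + 17\right) \left(-10\right) = \left(-740 - 550\right) + \frac{5 \left(\left(\frac{1}{2} + \frac{1}{2} \left(-3\right)\right) + 17\right) \left(-10\right)}{12} = -1290 + \frac{5 \left(\left(\frac{1}{2} - \frac{3}{2}\right) + 17\right) \left(-10\right)}{12} = -1290 + \frac{5 \left(-1 + 17\right) \left(-10\right)}{12} = -1290 + \frac{5 \cdot 16 \left(-10\right)}{12} = -1290 + \frac{5}{12} \left(-160\right) = -1290 - \frac{200}{3} = - \frac{4070}{3}$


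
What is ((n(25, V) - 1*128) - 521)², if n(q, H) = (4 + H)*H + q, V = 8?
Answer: 278784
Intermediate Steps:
n(q, H) = q + H*(4 + H) (n(q, H) = H*(4 + H) + q = q + H*(4 + H))
((n(25, V) - 1*128) - 521)² = (((25 + 8² + 4*8) - 1*128) - 521)² = (((25 + 64 + 32) - 128) - 521)² = ((121 - 128) - 521)² = (-7 - 521)² = (-528)² = 278784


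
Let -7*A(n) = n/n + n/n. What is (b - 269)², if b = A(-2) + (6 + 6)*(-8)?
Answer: 6538249/49 ≈ 1.3343e+5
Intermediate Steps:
A(n) = -2/7 (A(n) = -(n/n + n/n)/7 = -(1 + 1)/7 = -⅐*2 = -2/7)
b = -674/7 (b = -2/7 + (6 + 6)*(-8) = -2/7 + 12*(-8) = -2/7 - 96 = -674/7 ≈ -96.286)
(b - 269)² = (-674/7 - 269)² = (-2557/7)² = 6538249/49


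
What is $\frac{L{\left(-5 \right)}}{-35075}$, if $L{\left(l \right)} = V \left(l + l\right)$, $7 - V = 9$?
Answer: $- \frac{4}{7015} \approx -0.00057021$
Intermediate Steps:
$V = -2$ ($V = 7 - 9 = -2$)
$L{\left(l \right)} = - 4 l$ ($L{\left(l \right)} = - 2 \left(l + l\right) = - 2 \cdot 2 l = - 4 l$)
$\frac{L{\left(-5 \right)}}{-35075} = \frac{\left(-4\right) \left(-5\right)}{-35075} = 20 \left(- \frac{1}{35075}\right) = - \frac{4}{7015}$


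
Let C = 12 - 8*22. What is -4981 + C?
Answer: -5145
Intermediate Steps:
C = -164 (C = 12 - 176 = -164)
-4981 + C = -4981 - 164 = -5145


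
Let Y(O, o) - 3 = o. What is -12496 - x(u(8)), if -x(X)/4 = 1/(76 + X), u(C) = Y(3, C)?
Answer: -1087148/87 ≈ -12496.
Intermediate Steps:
Y(O, o) = 3 + o
u(C) = 3 + C
x(X) = -4/(76 + X)
-12496 - x(u(8)) = -12496 - (-4)/(76 + (3 + 8)) = -12496 - (-4)/(76 + 11) = -12496 - (-4)/87 = -12496 - 1*(-4/87) = -12496 + 4/87 = -1087148/87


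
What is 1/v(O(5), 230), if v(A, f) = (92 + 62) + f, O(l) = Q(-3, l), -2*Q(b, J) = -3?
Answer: 1/384 ≈ 0.0026042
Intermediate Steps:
Q(b, J) = 3/2 (Q(b, J) = -½*(-3) = 3/2)
O(l) = 3/2
v(A, f) = 154 + f
1/v(O(5), 230) = 1/(154 + 230) = 1/384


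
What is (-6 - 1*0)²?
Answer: 36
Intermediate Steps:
(-6 - 1*0)² = (-6 + 0)² = (-6)² = 36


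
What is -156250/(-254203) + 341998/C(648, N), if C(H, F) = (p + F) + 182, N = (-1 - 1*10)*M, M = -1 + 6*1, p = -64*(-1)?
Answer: 86966761344/48552773 ≈ 1791.2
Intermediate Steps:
p = 64
M = 5 (M = -1 + 6 = 5)
N = -55 (N = (-1 - 1*10)*5 = (-1 - 10)*5 = -11*5 = -55)
C(H, F) = 246 + F (C(H, F) = (64 + F) + 182 = 246 + F)
-156250/(-254203) + 341998/C(648, N) = -156250/(-254203) + 341998/(246 - 55) = -156250*(-1/254203) + 341998/191 = 156250/254203 + 341998*(1/191) = 156250/254203 + 341998/191 = 86966761344/48552773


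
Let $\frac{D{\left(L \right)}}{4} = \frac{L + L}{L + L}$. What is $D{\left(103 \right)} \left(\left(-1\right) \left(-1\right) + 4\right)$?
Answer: $20$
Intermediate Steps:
$D{\left(L \right)} = 4$ ($D{\left(L \right)} = 4 \frac{L + L}{L + L} = 4 \frac{2 L}{2 L} = 4 \cdot 2 L \frac{1}{2 L} = 4 \cdot 1 = 4$)
$D{\left(103 \right)} \left(\left(-1\right) \left(-1\right) + 4\right) = 4 \left(\left(-1\right) \left(-1\right) + 4\right) = 4 \left(1 + 4\right) = 4 \cdot 5 = 20$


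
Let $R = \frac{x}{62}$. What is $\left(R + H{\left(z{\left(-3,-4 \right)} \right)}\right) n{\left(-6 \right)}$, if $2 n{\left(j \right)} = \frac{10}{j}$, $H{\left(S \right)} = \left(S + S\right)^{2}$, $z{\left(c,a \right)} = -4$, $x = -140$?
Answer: $- \frac{1595}{31} \approx -51.452$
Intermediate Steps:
$R = - \frac{70}{31}$ ($R = - \frac{140}{62} = \left(-140\right) \frac{1}{62} = - \frac{70}{31} \approx -2.2581$)
$H{\left(S \right)} = 4 S^{2}$ ($H{\left(S \right)} = \left(2 S\right)^{2} = 4 S^{2}$)
$n{\left(j \right)} = \frac{5}{j}$ ($n{\left(j \right)} = \frac{10 \frac{1}{j}}{2} = \frac{5}{j}$)
$\left(R + H{\left(z{\left(-3,-4 \right)} \right)}\right) n{\left(-6 \right)} = \left(- \frac{70}{31} + 4 \left(-4\right)^{2}\right) \frac{5}{-6} = \left(- \frac{70}{31} + 4 \cdot 16\right) 5 \left(- \frac{1}{6}\right) = \left(- \frac{70}{31} + 64\right) \left(- \frac{5}{6}\right) = \frac{1914}{31} \left(- \frac{5}{6}\right) = - \frac{1595}{31}$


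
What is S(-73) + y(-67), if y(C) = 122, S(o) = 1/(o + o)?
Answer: 17811/146 ≈ 121.99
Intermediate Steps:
S(o) = 1/(2*o)
S(-73) + y(-67) = (½)/(-73) + 122 = (½)*(-1/73) + 122 = -1/146 + 122 = 17811/146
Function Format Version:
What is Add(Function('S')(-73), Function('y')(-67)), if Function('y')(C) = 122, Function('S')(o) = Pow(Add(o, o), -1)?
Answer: Rational(17811, 146) ≈ 121.99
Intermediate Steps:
Function('S')(o) = Mul(Rational(1, 2), Pow(o, -1)) (Function('S')(o) = Pow(Mul(2, o), -1) = Mul(Rational(1, 2), Pow(o, -1)))
Add(Function('S')(-73), Function('y')(-67)) = Add(Mul(Rational(1, 2), Pow(-73, -1)), 122) = Add(Mul(Rational(1, 2), Rational(-1, 73)), 122) = Add(Rational(-1, 146), 122) = Rational(17811, 146)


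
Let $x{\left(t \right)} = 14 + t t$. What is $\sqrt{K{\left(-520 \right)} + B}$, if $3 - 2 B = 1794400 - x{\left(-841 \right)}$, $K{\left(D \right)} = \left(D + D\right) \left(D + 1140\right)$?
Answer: $9 i \sqrt{14671} \approx 1090.1 i$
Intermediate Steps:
$x{\left(t \right)} = 14 + t^{2}$
$K{\left(D \right)} = 2 D \left(1140 + D\right)$
$B = -543551$ ($B = \frac{3}{2} - \frac{1794400 - \left(14 + \left(-841\right)^{2}\right)}{2} = \frac{3}{2} - \frac{1794400 - \left(14 + 707281\right)}{2} = \frac{3}{2} - \frac{1794400 - 707295}{2} = \frac{3}{2} - \frac{1087105}{2} = -543551$)
$\sqrt{K{\left(-520 \right)} + B} = \sqrt{2 \left(-520\right) \left(1140 - 520\right) - 543551} = \sqrt{2 \left(-520\right) 620 - 543551} = \sqrt{-644800 - 543551} = \sqrt{-1188351} = 9 i \sqrt{14671}$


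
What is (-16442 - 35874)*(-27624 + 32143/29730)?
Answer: 21481718043566/14865 ≈ 1.4451e+9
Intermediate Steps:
(-16442 - 35874)*(-27624 + 32143/29730) = -52316*(-27624 + 32143*(1/29730)) = -52316*(-27624 + 32143/29730) = -52316*(-821229377/29730) = 21481718043566/14865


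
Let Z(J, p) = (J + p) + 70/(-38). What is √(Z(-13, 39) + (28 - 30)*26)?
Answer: 23*I*√19/19 ≈ 5.2766*I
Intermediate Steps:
Z(J, p) = -35/19 + J + p (Z(J, p) = (J + p) + 70*(-1/38) = (J + p) - 35/19 = -35/19 + J + p)
√(Z(-13, 39) + (28 - 30)*26) = √((-35/19 - 13 + 39) + (28 - 30)*26) = √(459/19 - 2*26) = √(459/19 - 52) = √(-529/19) = 23*I*√19/19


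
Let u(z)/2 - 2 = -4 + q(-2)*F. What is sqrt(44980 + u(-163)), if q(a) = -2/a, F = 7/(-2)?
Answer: sqrt(44969) ≈ 212.06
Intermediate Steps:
F = -7/2 (F = 7*(-1/2) = -7/2 ≈ -3.5000)
u(z) = -11 (u(z) = 4 + 2*(-4 - 2/(-2)*(-7/2)) = 4 + 2*(-4 - 2*(-1/2)*(-7/2)) = 4 + 2*(-4 + 1*(-7/2)) = 4 + 2*(-4 - 7/2) = 4 + 2*(-15/2) = 4 - 15 = -11)
sqrt(44980 + u(-163)) = sqrt(44980 - 11) = sqrt(44969)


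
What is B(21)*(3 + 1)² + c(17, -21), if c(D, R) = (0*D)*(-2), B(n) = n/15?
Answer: 112/5 ≈ 22.400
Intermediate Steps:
B(n) = n/15 (B(n) = n*(1/15) = n/15)
c(D, R) = 0 (c(D, R) = 0*(-2) = 0)
B(21)*(3 + 1)² + c(17, -21) = ((1/15)*21)*(3 + 1)² + 0 = (7/5)*4² + 0 = (7/5)*16 + 0 = 112/5 + 0 = 112/5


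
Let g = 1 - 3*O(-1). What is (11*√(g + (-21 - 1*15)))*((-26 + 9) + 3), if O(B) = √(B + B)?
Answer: -154*√(-35 - 3*I*√2) ≈ -55.119 + 912.74*I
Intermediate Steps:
O(B) = √2*√B (O(B) = √(2*B) = √2*√B)
g = 1 - 3*I*√2 (g = 1 - 3*√2*√(-1) = 1 - 3*√2*I = 1 - 3*I*√2 ≈ 1.0 - 4.2426*I)
(11*√(g + (-21 - 1*15)))*((-26 + 9) + 3) = (11*√((1 - 3*I*√2) + (-21 - 1*15)))*((-26 + 9) + 3) = (11*√((1 - 3*I*√2) + (-21 - 15)))*(-17 + 3) = (11*√((1 - 3*I*√2) - 36))*(-14) = (11*√(-35 - 3*I*√2))*(-14) = -154*√(-35 - 3*I*√2)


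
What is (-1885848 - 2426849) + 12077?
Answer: -4300620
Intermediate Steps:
(-1885848 - 2426849) + 12077 = -4312697 + 12077 = -4300620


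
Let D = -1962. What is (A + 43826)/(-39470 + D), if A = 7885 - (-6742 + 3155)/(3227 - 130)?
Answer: -80076277/64157452 ≈ -1.2481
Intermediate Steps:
A = 24423432/3097 (A = 7885 - (-3587)/3097 = 7885 - 1*(-3587/3097) = 7885 + 3587/3097 = 24423432/3097 ≈ 7886.2)
(A + 43826)/(-39470 + D) = (24423432/3097 + 43826)/(-39470 - 1962) = (160152554/3097)/(-41432) = (160152554/3097)*(-1/41432) = -80076277/64157452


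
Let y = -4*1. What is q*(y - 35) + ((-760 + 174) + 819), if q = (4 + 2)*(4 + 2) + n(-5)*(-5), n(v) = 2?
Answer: -781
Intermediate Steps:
q = 26 (q = (4 + 2)*(4 + 2) + 2*(-5) = 6*6 - 10 = 36 - 10 = 26)
y = -4
q*(y - 35) + ((-760 + 174) + 819) = 26*(-4 - 35) + ((-760 + 174) + 819) = 26*(-39) + (-586 + 819) = -1014 + 233 = -781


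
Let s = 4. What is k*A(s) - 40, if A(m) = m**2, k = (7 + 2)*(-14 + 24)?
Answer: 1400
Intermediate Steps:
k = 90 (k = 9*10 = 90)
k*A(s) - 40 = 90*4**2 - 40 = 90*16 - 40 = 1440 - 40 = 1400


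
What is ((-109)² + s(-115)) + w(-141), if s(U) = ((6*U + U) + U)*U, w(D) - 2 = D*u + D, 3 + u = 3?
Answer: 117542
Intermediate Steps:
u = 0 (u = -3 + 3 = 0)
w(D) = 2 + D (w(D) = 2 + (D*0 + D) = 2 + (0 + D) = 2 + D)
s(U) = 8*U² (s(U) = (7*U + U)*U = (8*U)*U = 8*U²)
((-109)² + s(-115)) + w(-141) = ((-109)² + 8*(-115)²) + (2 - 141) = (11881 + 8*13225) - 139 = (11881 + 105800) - 139 = 117681 - 139 = 117542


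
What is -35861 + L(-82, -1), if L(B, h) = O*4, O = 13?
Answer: -35809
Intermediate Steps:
L(B, h) = 52 (L(B, h) = 13*4 = 52)
-35861 + L(-82, -1) = -35861 + 52 = -35809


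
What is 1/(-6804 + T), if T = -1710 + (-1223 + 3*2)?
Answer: -1/9731 ≈ -0.00010276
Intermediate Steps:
T = -2927 (T = -1710 + (-1223 + 6) = -1710 - 1217 = -2927)
1/(-6804 + T) = 1/(-6804 - 2927) = 1/(-9731) = -1/9731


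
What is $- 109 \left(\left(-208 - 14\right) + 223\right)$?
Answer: $-109$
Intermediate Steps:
$- 109 \left(\left(-208 - 14\right) + 223\right) = - 109 \left(-222 + 223\right) = \left(-109\right) 1 = -109$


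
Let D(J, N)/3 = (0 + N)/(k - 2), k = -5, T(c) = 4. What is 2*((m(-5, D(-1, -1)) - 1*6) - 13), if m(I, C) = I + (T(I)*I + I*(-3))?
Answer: -58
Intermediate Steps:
D(J, N) = -3*N/7 (D(J, N) = 3*((0 + N)/(-5 - 2)) = 3*(N/(-7)) = 3*(N*(-⅐)) = 3*(-N/7) = -3*N/7)
m(I, C) = 2*I (m(I, C) = I + (4*I + I*(-3)) = I + (4*I - 3*I) = I + I = 2*I)
2*((m(-5, D(-1, -1)) - 1*6) - 13) = 2*((2*(-5) - 1*6) - 13) = 2*((-10 - 6) - 13) = 2*(-16 - 13) = 2*(-29) = -58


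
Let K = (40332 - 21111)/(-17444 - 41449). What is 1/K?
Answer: -19631/6407 ≈ -3.0640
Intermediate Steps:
K = -6407/19631 (K = 19221/(-58893) = 19221*(-1/58893) = -6407/19631 ≈ -0.32637)
1/K = 1/(-6407/19631) = -19631/6407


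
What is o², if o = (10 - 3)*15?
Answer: 11025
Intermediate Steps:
o = 105 (o = 7*15 = 105)
o² = 105² = 11025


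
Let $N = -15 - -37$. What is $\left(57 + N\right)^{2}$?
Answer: $6241$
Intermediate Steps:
$N = 22$ ($N = -15 + 37 = 22$)
$\left(57 + N\right)^{2} = \left(57 + 22\right)^{2} = 79^{2} = 6241$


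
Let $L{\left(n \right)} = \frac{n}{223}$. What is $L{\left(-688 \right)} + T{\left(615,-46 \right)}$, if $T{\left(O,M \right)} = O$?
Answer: $\frac{136457}{223} \approx 611.92$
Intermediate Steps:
$L{\left(n \right)} = \frac{n}{223}$ ($L{\left(n \right)} = n \frac{1}{223} = \frac{n}{223}$)
$L{\left(-688 \right)} + T{\left(615,-46 \right)} = \frac{1}{223} \left(-688\right) + 615 = - \frac{688}{223} + 615 = \frac{136457}{223}$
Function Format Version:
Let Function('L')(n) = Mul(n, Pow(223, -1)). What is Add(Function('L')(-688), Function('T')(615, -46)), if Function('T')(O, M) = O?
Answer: Rational(136457, 223) ≈ 611.92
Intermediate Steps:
Function('L')(n) = Mul(Rational(1, 223), n) (Function('L')(n) = Mul(n, Rational(1, 223)) = Mul(Rational(1, 223), n))
Add(Function('L')(-688), Function('T')(615, -46)) = Add(Mul(Rational(1, 223), -688), 615) = Add(Rational(-688, 223), 615) = Rational(136457, 223)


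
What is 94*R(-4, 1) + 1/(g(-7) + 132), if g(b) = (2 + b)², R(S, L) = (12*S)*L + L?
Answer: -693625/157 ≈ -4418.0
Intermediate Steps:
R(S, L) = L + 12*L*S (R(S, L) = 12*L*S + L = L + 12*L*S)
94*R(-4, 1) + 1/(g(-7) + 132) = 94*(1*(1 + 12*(-4))) + 1/((2 - 7)² + 132) = 94*(1*(1 - 48)) + 1/((-5)² + 132) = 94*(1*(-47)) + 1/(25 + 132) = 94*(-47) + 1/157 = -4418 + 1/157 = -693625/157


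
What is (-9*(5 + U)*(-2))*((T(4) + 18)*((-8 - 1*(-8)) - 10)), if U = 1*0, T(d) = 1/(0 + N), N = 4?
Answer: -16425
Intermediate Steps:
T(d) = ¼ (T(d) = 1/(0 + 4) = 1/4 = ¼)
U = 0
(-9*(5 + U)*(-2))*((T(4) + 18)*((-8 - 1*(-8)) - 10)) = (-9*(5 + 0)*(-2))*((¼ + 18)*((-8 - 1*(-8)) - 10)) = (-45*(-2))*(73*((-8 + 8) - 10)/4) = (-9*(-10))*(73*(0 - 10)/4) = 90*((73/4)*(-10)) = 90*(-365/2) = -16425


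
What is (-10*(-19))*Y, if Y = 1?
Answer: 190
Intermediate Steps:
(-10*(-19))*Y = -10*(-19)*1 = 190*1 = 190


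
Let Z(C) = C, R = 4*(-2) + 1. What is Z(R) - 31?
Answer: -38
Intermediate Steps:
R = -7 (R = -8 + 1 = -7)
Z(R) - 31 = -7 - 31 = -38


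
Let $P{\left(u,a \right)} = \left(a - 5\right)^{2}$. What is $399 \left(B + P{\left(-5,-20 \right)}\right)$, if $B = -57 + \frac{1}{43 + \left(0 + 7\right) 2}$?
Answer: $226639$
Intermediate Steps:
$P{\left(u,a \right)} = \left(-5 + a\right)^{2}$
$B = - \frac{3248}{57}$ ($B = -57 + \frac{1}{43 + 7 \cdot 2} = -57 + \frac{1}{43 + 14} = -57 + \frac{1}{57} = - \frac{3248}{57} \approx -56.982$)
$399 \left(B + P{\left(-5,-20 \right)}\right) = 399 \left(- \frac{3248}{57} + \left(-5 - 20\right)^{2}\right) = 399 \left(- \frac{3248}{57} + \left(-25\right)^{2}\right) = 399 \left(- \frac{3248}{57} + 625\right) = 399 \cdot \frac{32377}{57} = 226639$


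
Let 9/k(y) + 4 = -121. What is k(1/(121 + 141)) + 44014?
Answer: 5501741/125 ≈ 44014.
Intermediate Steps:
k(y) = -9/125 (k(y) = 9/(-4 - 121) = 9/(-125) = 9*(-1/125) = -9/125)
k(1/(121 + 141)) + 44014 = -9/125 + 44014 = 5501741/125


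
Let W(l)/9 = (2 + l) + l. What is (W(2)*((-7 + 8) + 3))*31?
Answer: 6696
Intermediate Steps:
W(l) = 18 + 18*l (W(l) = 9*((2 + l) + l) = 9*(2 + 2*l) = 18 + 18*l)
(W(2)*((-7 + 8) + 3))*31 = ((18 + 18*2)*((-7 + 8) + 3))*31 = ((18 + 36)*(1 + 3))*31 = (54*4)*31 = 216*31 = 6696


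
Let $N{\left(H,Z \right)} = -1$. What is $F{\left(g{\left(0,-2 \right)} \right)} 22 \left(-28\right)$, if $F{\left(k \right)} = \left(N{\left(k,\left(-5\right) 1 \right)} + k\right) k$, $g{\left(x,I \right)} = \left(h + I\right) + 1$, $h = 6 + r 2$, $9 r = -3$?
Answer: $- \frac{80080}{9} \approx -8897.8$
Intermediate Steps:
$r = - \frac{1}{3}$ ($r = \frac{1}{9} \left(-3\right) = - \frac{1}{3} \approx -0.33333$)
$h = \frac{16}{3}$ ($h = 6 - \frac{2}{3} = \frac{16}{3} \approx 5.3333$)
$g{\left(x,I \right)} = \frac{19}{3} + I$ ($g{\left(x,I \right)} = \left(\frac{16}{3} + I\right) + 1 = \frac{19}{3} + I$)
$F{\left(k \right)} = k \left(-1 + k\right)$ ($F{\left(k \right)} = \left(-1 + k\right) k = k \left(-1 + k\right)$)
$F{\left(g{\left(0,-2 \right)} \right)} 22 \left(-28\right) = \left(\frac{19}{3} - 2\right) \left(-1 + \left(\frac{19}{3} - 2\right)\right) 22 \left(-28\right) = \frac{13 \left(-1 + \frac{13}{3}\right)}{3} \cdot 22 \left(-28\right) = \frac{13}{3} \cdot \frac{10}{3} \cdot 22 \left(-28\right) = \frac{130}{9} \cdot 22 \left(-28\right) = \frac{2860}{9} \left(-28\right) = - \frac{80080}{9}$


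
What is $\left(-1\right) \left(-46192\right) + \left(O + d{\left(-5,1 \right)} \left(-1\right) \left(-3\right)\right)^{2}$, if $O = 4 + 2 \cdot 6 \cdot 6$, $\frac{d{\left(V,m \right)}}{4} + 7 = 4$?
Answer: $47792$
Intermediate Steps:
$d{\left(V,m \right)} = -12$ ($d{\left(V,m \right)} = -28 + 4 \cdot 4 = -28 + 16 = -12$)
$O = 76$ ($O = 4 + 2 \cdot 36 = 4 + 72 = 76$)
$\left(-1\right) \left(-46192\right) + \left(O + d{\left(-5,1 \right)} \left(-1\right) \left(-3\right)\right)^{2} = \left(-1\right) \left(-46192\right) + \left(76 + \left(-12\right) \left(-1\right) \left(-3\right)\right)^{2} = 46192 + \left(76 + 12 \left(-3\right)\right)^{2} = 46192 + \left(76 - 36\right)^{2} = 46192 + 40^{2} = 46192 + 1600 = 47792$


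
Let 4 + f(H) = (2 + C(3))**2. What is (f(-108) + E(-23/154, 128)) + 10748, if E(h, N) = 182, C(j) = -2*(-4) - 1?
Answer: 11007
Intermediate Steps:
C(j) = 7 (C(j) = 8 - 1 = 7)
f(H) = 77 (f(H) = -4 + (2 + 7)**2 = -4 + 9**2 = -4 + 81 = 77)
(f(-108) + E(-23/154, 128)) + 10748 = (77 + 182) + 10748 = 259 + 10748 = 11007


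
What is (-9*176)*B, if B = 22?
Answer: -34848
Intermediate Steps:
(-9*176)*B = -9*176*22 = -1584*22 = -34848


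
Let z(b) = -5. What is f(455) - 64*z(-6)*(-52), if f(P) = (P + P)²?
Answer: 811460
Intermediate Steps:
f(P) = 4*P² (f(P) = (2*P)² = 4*P²)
f(455) - 64*z(-6)*(-52) = 4*455² - 64*(-5)*(-52) = 4*207025 + 320*(-52) = 828100 - 16640 = 811460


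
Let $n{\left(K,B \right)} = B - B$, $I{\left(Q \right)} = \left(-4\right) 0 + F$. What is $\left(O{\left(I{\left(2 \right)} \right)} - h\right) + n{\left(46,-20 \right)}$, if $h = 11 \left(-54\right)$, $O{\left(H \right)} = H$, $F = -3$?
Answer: $591$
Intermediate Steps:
$I{\left(Q \right)} = -3$ ($I{\left(Q \right)} = \left(-4\right) 0 - 3 = 0 - 3 = -3$)
$h = -594$
$n{\left(K,B \right)} = 0$
$\left(O{\left(I{\left(2 \right)} \right)} - h\right) + n{\left(46,-20 \right)} = \left(-3 - -594\right) + 0 = \left(-3 + 594\right) + 0 = 591 + 0 = 591$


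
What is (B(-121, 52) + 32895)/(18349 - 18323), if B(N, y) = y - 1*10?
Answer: 32937/26 ≈ 1266.8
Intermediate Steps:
B(N, y) = -10 + y (B(N, y) = y - 10 = -10 + y)
(B(-121, 52) + 32895)/(18349 - 18323) = ((-10 + 52) + 32895)/(18349 - 18323) = (42 + 32895)/26 = 32937*(1/26) = 32937/26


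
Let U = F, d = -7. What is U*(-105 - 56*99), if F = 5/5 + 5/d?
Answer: -1614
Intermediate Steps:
F = 2/7 (F = 5/5 + 5/(-7) = 5*(⅕) + 5*(-⅐) = 1 - 5/7 = 2/7 ≈ 0.28571)
U = 2/7 ≈ 0.28571
U*(-105 - 56*99) = 2*(-105 - 56*99)/7 = 2*(-105 - 5544)/7 = (2/7)*(-5649) = -1614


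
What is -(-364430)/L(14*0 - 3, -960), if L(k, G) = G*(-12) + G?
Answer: 3313/96 ≈ 34.510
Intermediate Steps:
L(k, G) = -11*G (L(k, G) = -12*G + G = -11*G)
-(-364430)/L(14*0 - 3, -960) = -(-364430)/((-11*(-960))) = -(-364430)/10560 = -1*(-3313/96) = 3313/96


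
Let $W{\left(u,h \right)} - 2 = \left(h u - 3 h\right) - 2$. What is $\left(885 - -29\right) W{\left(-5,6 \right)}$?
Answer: $-43872$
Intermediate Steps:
$W{\left(u,h \right)} = - 3 h + h u$ ($W{\left(u,h \right)} = 2 - \left(2 + 3 h - h u\right) = - 3 h + h u$)
$\left(885 - -29\right) W{\left(-5,6 \right)} = \left(885 - -29\right) 6 \left(-3 - 5\right) = \left(885 + 29\right) 6 \left(-8\right) = 914 \left(-48\right) = -43872$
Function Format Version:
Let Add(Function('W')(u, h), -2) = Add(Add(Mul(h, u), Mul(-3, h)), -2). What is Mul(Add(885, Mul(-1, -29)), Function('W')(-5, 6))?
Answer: -43872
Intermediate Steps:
Function('W')(u, h) = Add(Mul(-3, h), Mul(h, u)) (Function('W')(u, h) = Add(2, Add(Add(Mul(h, u), Mul(-3, h)), -2)) = Add(2, Add(Add(Mul(-3, h), Mul(h, u)), -2)) = Add(2, Add(-2, Mul(-3, h), Mul(h, u))) = Add(Mul(-3, h), Mul(h, u)))
Mul(Add(885, Mul(-1, -29)), Function('W')(-5, 6)) = Mul(Add(885, Mul(-1, -29)), Mul(6, Add(-3, -5))) = Mul(Add(885, 29), Mul(6, -8)) = Mul(914, -48) = -43872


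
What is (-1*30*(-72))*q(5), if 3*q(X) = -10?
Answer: -7200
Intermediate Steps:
q(X) = -10/3 (q(X) = (⅓)*(-10) = -10/3)
(-1*30*(-72))*q(5) = (-1*30*(-72))*(-10/3) = -30*(-72)*(-10/3) = 2160*(-10/3) = -7200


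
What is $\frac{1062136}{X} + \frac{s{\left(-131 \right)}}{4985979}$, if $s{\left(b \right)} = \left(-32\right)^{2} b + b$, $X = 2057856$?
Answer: $\frac{69714849677}{142505927792} \approx 0.48921$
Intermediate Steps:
$s{\left(b \right)} = 1025 b$ ($s{\left(b \right)} = 1024 b + b = 1025 b$)
$\frac{1062136}{X} + \frac{s{\left(-131 \right)}}{4985979} = \frac{1062136}{2057856} + \frac{1025 \left(-131\right)}{4985979} = 1062136 \cdot \frac{1}{2057856} - \frac{134275}{4985979} = \frac{132767}{257232} - \frac{134275}{4985979} = \frac{69714849677}{142505927792}$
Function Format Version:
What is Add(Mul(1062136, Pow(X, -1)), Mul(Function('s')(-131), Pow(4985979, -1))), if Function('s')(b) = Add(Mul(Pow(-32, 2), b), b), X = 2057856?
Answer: Rational(69714849677, 142505927792) ≈ 0.48921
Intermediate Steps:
Function('s')(b) = Mul(1025, b) (Function('s')(b) = Add(Mul(1024, b), b) = Mul(1025, b))
Add(Mul(1062136, Pow(X, -1)), Mul(Function('s')(-131), Pow(4985979, -1))) = Add(Mul(1062136, Pow(2057856, -1)), Mul(Mul(1025, -131), Pow(4985979, -1))) = Add(Mul(1062136, Rational(1, 2057856)), Mul(-134275, Rational(1, 4985979))) = Add(Rational(132767, 257232), Rational(-134275, 4985979)) = Rational(69714849677, 142505927792)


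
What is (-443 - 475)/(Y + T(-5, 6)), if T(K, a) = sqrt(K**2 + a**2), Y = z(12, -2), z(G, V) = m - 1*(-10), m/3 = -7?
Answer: 1683/10 + 153*sqrt(61)/10 ≈ 287.80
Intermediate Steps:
m = -21 (m = 3*(-7) = -21)
z(G, V) = -11 (z(G, V) = -21 - 1*(-10) = -21 + 10 = -11)
Y = -11
(-443 - 475)/(Y + T(-5, 6)) = (-443 - 475)/(-11 + sqrt((-5)**2 + 6**2)) = -918/(-11 + sqrt(25 + 36)) = -918/(-11 + sqrt(61))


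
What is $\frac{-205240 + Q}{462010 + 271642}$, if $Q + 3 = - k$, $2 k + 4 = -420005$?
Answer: $\frac{9523}{1467304} \approx 0.0064901$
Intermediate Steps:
$k = - \frac{420009}{2}$ ($k = -2 + \frac{1}{2} \left(-420005\right) = -2 - \frac{420005}{2} = - \frac{420009}{2} \approx -2.1 \cdot 10^{5}$)
$Q = \frac{420003}{2}$ ($Q = -3 - - \frac{420009}{2} = -3 + \frac{420009}{2} = \frac{420003}{2} \approx 2.1 \cdot 10^{5}$)
$\frac{-205240 + Q}{462010 + 271642} = \frac{-205240 + \frac{420003}{2}}{462010 + 271642} = \frac{9523}{2 \cdot 733652} = \frac{9523}{2} \cdot \frac{1}{733652} = \frac{9523}{1467304}$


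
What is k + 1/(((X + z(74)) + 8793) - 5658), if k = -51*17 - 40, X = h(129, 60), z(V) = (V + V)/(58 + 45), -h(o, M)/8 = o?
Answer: -196598496/216757 ≈ -907.00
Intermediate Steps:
h(o, M) = -8*o
z(V) = 2*V/103 (z(V) = (2*V)/103 = (2*V)*(1/103) = 2*V/103)
X = -1032 (X = -8*129 = -1032)
k = -907 (k = -867 - 40 = -907)
k + 1/(((X + z(74)) + 8793) - 5658) = -907 + 1/(((-1032 + (2/103)*74) + 8793) - 5658) = -907 + 1/(((-1032 + 148/103) + 8793) - 5658) = -907 + 1/((-106148/103 + 8793) - 5658) = -907 + 1/(799531/103 - 5658) = -907 + 1/(216757/103) = -907 + 103/216757 = -196598496/216757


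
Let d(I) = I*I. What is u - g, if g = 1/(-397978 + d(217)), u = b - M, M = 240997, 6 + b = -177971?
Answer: -147013367885/350889 ≈ -4.1897e+5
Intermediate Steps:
b = -177977 (b = -6 - 177971 = -177977)
u = -418974 (u = -177977 - 1*240997 = -177977 - 240997 = -418974)
d(I) = I²
g = -1/350889 (g = 1/(-397978 + 217²) = 1/(-397978 + 47089) = 1/(-350889) = -1/350889 ≈ -2.8499e-6)
u - g = -418974 - 1*(-1/350889) = -418974 + 1/350889 = -147013367885/350889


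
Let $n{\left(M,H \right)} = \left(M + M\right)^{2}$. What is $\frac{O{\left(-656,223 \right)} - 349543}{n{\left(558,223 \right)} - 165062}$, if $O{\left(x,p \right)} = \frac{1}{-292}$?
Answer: $- \frac{102066557}{315475048} \approx -0.32353$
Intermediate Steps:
$n{\left(M,H \right)} = 4 M^{2}$ ($n{\left(M,H \right)} = \left(2 M\right)^{2} = 4 M^{2}$)
$O{\left(x,p \right)} = - \frac{1}{292}$
$\frac{O{\left(-656,223 \right)} - 349543}{n{\left(558,223 \right)} - 165062} = \frac{- \frac{1}{292} - 349543}{4 \cdot 558^{2} - 165062} = - \frac{102066557}{292 \left(4 \cdot 311364 - 165062\right)} = - \frac{102066557}{292 \left(1245456 - 165062\right)} = - \frac{102066557}{292 \cdot 1080394} = \left(- \frac{102066557}{292}\right) \frac{1}{1080394} = - \frac{102066557}{315475048}$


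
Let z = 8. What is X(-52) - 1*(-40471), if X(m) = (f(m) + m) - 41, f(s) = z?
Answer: 40386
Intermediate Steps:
f(s) = 8
X(m) = -33 + m (X(m) = (8 + m) - 41 = -33 + m)
X(-52) - 1*(-40471) = (-33 - 52) - 1*(-40471) = -85 + 40471 = 40386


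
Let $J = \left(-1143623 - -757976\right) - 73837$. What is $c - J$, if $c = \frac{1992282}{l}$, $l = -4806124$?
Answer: $\frac{1104167543867}{2403062} \approx 4.5948 \cdot 10^{5}$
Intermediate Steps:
$c = - \frac{996141}{2403062}$ ($c = \frac{1992282}{-4806124} = 1992282 \left(- \frac{1}{4806124}\right) = - \frac{996141}{2403062} \approx -0.41453$)
$J = -459484$ ($J = \left(-1143623 + 757976\right) - 73837 = -385647 - 73837 = -459484$)
$c - J = - \frac{996141}{2403062} - -459484 = - \frac{996141}{2403062} + 459484 = \frac{1104167543867}{2403062}$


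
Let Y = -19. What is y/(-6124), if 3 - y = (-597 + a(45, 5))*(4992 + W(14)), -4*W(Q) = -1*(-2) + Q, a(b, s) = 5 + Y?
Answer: -3047671/6124 ≈ -497.66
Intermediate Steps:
a(b, s) = -14 (a(b, s) = 5 - 19 = -14)
W(Q) = -½ - Q/4 (W(Q) = -(-1*(-2) + Q)/4 = -(2 + Q)/4 = -½ - Q/4)
y = 3047671 (y = 3 - (-597 - 14)*(4992 + (-½ - ¼*14)) = 3 - (-611)*(4992 + (-½ - 7/2)) = 3 - (-611)*(4992 - 4) = 3 - (-611)*4988 = 3 - 1*(-3047668) = 3 + 3047668 = 3047671)
y/(-6124) = 3047671/(-6124) = 3047671*(-1/6124) = -3047671/6124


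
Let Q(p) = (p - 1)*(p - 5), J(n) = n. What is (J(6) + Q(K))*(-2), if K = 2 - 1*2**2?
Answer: -54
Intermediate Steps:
K = -2 (K = 2 - 1*4 = 2 - 4 = -2)
Q(p) = (-1 + p)*(-5 + p)
(J(6) + Q(K))*(-2) = (6 + (5 + (-2)**2 - 6*(-2)))*(-2) = (6 + (5 + 4 + 12))*(-2) = (6 + 21)*(-2) = 27*(-2) = -54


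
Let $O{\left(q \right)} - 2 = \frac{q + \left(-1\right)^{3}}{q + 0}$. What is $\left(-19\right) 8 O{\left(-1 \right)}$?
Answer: $-608$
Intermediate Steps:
$O{\left(q \right)} = 2 + \frac{-1 + q}{q}$ ($O{\left(q \right)} = 2 + \frac{q + \left(-1\right)^{3}}{q + 0} = 2 + \frac{q - 1}{q} = 2 + \frac{-1 + q}{q}$)
$\left(-19\right) 8 O{\left(-1 \right)} = \left(-19\right) 8 \left(3 - \frac{1}{-1}\right) = - 152 \left(3 - -1\right) = - 152 \left(3 + 1\right) = \left(-152\right) 4 = -608$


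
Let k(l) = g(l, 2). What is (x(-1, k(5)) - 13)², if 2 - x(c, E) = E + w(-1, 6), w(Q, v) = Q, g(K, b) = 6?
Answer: 256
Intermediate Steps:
k(l) = 6
x(c, E) = 3 - E (x(c, E) = 2 - (E - 1) = 2 - (-1 + E) = 2 + (1 - E) = 3 - E)
(x(-1, k(5)) - 13)² = ((3 - 1*6) - 13)² = ((3 - 6) - 13)² = (-3 - 13)² = (-16)² = 256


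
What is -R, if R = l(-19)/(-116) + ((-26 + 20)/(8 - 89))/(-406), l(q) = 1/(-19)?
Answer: -113/416556 ≈ -0.00027127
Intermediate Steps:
l(q) = -1/19
R = 113/416556 (R = -1/19/(-116) + ((-26 + 20)/(8 - 89))/(-406) = -1/19*(-1/116) - 6/(-81)*(-1/406) = 1/2204 - 6*(-1/81)*(-1/406) = 1/2204 + (2/27)*(-1/406) = 1/2204 - 1/5481 = 113/416556 ≈ 0.00027127)
-R = -1*113/416556 = -113/416556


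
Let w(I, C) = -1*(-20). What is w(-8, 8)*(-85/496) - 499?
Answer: -62301/124 ≈ -502.43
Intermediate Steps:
w(I, C) = 20
w(-8, 8)*(-85/496) - 499 = 20*(-85/496) - 499 = -425/124 - 499 = -62301/124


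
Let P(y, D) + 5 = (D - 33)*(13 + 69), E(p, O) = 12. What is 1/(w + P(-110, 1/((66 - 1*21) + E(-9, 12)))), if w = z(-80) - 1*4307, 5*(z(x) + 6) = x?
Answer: -57/401198 ≈ -0.00014207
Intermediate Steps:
z(x) = -6 + x/5
P(y, D) = -2711 + 82*D (P(y, D) = -5 + (D - 33)*(13 + 69) = -5 + (-33 + D)*82 = -5 + (-2706 + 82*D) = -2711 + 82*D)
w = -4329 (w = (-6 + (⅕)*(-80)) - 1*4307 = (-6 - 16) - 4307 = -22 - 4307 = -4329)
1/(w + P(-110, 1/((66 - 1*21) + E(-9, 12)))) = 1/(-4329 + (-2711 + 82/((66 - 1*21) + 12))) = 1/(-4329 + (-2711 + 82/((66 - 21) + 12))) = 1/(-4329 + (-2711 + 82/(45 + 12))) = 1/(-4329 + (-2711 + 82/57)) = 1/(-4329 - 154445/57) = 1/(-401198/57) = -57/401198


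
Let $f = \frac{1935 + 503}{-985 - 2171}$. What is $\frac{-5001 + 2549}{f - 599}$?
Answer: $\frac{3869256}{946441} \approx 4.0882$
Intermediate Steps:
$f = - \frac{1219}{1578}$ ($f = \frac{2438}{-3156} = 2438 \left(- \frac{1}{3156}\right) = - \frac{1219}{1578} \approx -0.7725$)
$\frac{-5001 + 2549}{f - 599} = \frac{-5001 + 2549}{- \frac{1219}{1578} - 599} = - \frac{2452}{- \frac{946441}{1578}} = \left(-2452\right) \left(- \frac{1578}{946441}\right) = \frac{3869256}{946441}$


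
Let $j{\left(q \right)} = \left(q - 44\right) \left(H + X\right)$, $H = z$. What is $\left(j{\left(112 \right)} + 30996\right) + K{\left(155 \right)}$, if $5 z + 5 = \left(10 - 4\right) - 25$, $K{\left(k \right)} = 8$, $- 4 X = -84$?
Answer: $\frac{160528}{5} \approx 32106.0$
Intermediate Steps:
$X = 21$ ($X = \left(- \frac{1}{4}\right) \left(-84\right) = 21$)
$z = - \frac{24}{5}$ ($z = -1 + \frac{\left(10 - 4\right) - 25}{5} = -1 + \frac{6 - 25}{5} = -1 + \frac{1}{5} \left(-19\right) = -1 - \frac{19}{5} = - \frac{24}{5} \approx -4.8$)
$H = - \frac{24}{5} \approx -4.8$
$j{\left(q \right)} = - \frac{3564}{5} + \frac{81 q}{5}$ ($j{\left(q \right)} = \left(q - 44\right) \left(- \frac{24}{5} + 21\right) = \left(-44 + q\right) \frac{81}{5} = - \frac{3564}{5} + \frac{81 q}{5}$)
$\left(j{\left(112 \right)} + 30996\right) + K{\left(155 \right)} = \left(\left(- \frac{3564}{5} + \frac{81}{5} \cdot 112\right) + 30996\right) + 8 = \left(\left(- \frac{3564}{5} + \frac{9072}{5}\right) + 30996\right) + 8 = \left(\frac{5508}{5} + 30996\right) + 8 = \frac{160488}{5} + 8 = \frac{160528}{5}$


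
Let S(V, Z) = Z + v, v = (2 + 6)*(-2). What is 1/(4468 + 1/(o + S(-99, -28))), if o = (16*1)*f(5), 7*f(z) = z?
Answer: 228/1018697 ≈ 0.00022382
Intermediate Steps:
f(z) = z/7
v = -16 (v = 8*(-2) = -16)
S(V, Z) = -16 + Z (S(V, Z) = Z - 16 = -16 + Z)
o = 80/7 (o = (16*1)*((⅐)*5) = 16*(5/7) = 80/7 ≈ 11.429)
1/(4468 + 1/(o + S(-99, -28))) = 1/(4468 + 1/(80/7 + (-16 - 28))) = 1/(4468 + 1/(80/7 - 44)) = 1/(4468 + 1/(-228/7)) = 1/(4468 - 7/228) = 1/(1018697/228) = 228/1018697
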